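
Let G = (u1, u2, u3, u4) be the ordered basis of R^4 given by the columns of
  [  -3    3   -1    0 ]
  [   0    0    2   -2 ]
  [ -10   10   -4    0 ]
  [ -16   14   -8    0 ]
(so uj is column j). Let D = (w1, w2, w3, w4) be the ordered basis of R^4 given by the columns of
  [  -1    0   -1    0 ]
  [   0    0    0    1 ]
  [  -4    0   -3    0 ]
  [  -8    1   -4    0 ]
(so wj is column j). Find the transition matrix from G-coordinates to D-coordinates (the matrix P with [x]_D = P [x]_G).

Let M have columns uj and N have columns wj. Then for every x, N [x]_D = x = M [x]_G, so P = N^(-1) M.
Since det N = 1, N^(-1) has integer entries; multiplying gives P = [[1, -1, 1, 0], [0, -2, 0, 0], [2, -2, 0, 0], [0, 0, 2, -2]].

[[1, -1, 1, 0], [0, -2, 0, 0], [2, -2, 0, 0], [0, 0, 2, -2]]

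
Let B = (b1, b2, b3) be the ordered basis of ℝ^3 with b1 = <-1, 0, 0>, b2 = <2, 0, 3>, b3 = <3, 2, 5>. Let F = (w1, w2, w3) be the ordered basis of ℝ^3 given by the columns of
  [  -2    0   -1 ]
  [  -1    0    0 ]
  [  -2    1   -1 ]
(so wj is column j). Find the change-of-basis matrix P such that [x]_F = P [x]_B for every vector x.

Take x = bj: its B-coordinates are the j-th standard unit vector, so P e_j — column j of P — equals [bj]_F.
b1 = 0·w1 + w2 + w3, giving column 1 = <0, 1, 1>; repeating for each j gives P = [[0, 0, -2], [1, 1, 2], [1, -2, 1]].

[[0, 0, -2], [1, 1, 2], [1, -2, 1]]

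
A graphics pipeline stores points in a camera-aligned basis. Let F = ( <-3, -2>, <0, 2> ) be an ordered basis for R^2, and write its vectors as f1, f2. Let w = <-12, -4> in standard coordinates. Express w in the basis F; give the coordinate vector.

<4, 2>

[w]_F is the unique c with M c = w, where M has columns f1, f2.
System: -3c_1 + 0c_2 = -12, -2c_1 + 2c_2 = -4; solving gives c_1 = 4, c_2 = 2.
Check: 4f1 + 2f2 = <-12, -4>.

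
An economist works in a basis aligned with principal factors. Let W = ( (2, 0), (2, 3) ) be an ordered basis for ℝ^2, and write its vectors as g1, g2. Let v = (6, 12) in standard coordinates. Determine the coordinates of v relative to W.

(-1, 4)

Write v = c_1 g1 + c_2 g2 and solve for the c_i.
System: 2c_1 + 2c_2 = 6, 0c_1 + 3c_2 = 12; solving gives c_1 = -1, c_2 = 4.
Check: -g1 + 4g2 = (6, 12).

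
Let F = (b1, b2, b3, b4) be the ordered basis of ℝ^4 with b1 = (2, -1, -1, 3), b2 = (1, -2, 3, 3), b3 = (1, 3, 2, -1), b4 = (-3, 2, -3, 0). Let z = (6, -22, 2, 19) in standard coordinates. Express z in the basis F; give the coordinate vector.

(2, 3, -4, -1)

[z]_F is the unique c with M c = z, where M has columns b1, ..., b4.
Gaussian elimination on [M | z] yields c = (2, 3, -4, -1).
Check: 2b1 + 3b2 - 4b3 - b4 = (6, -22, 2, 19).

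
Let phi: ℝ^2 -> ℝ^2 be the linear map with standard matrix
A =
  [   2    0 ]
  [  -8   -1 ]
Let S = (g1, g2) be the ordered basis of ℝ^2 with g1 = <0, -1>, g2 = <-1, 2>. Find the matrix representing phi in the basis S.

[[-1, -2], [0, 2]]

The j-th column of [phi]_S is [phi(gj)]_S.
phi(g1) = A g1 = <0, 1> = -g1 + 0·g2, so column 1 is <-1, 0>.
Repeating for g2 and assembling the columns gives [[-1, -2], [0, 2]].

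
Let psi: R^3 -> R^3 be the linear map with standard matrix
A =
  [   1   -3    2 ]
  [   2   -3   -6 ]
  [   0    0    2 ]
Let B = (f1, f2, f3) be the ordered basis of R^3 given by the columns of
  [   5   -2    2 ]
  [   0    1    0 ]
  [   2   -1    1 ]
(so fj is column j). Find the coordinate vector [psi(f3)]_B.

[0, -2, 0]

Compute psi(f3) = A f3 = [4, -2, 2] in standard coordinates.
Then write this in B-coordinates: solve for y in y_1 f1 + ... + y_3 f3 = [4, -2, 2].
This gives y = [0, -2, 0], which is column 3 of [psi]_B.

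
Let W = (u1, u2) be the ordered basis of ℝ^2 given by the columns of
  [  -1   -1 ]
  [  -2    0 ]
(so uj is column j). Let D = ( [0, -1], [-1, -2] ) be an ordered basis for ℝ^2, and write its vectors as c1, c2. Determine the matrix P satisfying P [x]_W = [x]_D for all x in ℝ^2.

Take x = uj: its W-coordinates are the j-th standard unit vector, so P e_j — column j of P — equals [uj]_D.
u1 = 0·c1 + c2, giving column 1 = [0, 1]; repeating for each j gives P = [[0, -2], [1, 1]].

[[0, -2], [1, 1]]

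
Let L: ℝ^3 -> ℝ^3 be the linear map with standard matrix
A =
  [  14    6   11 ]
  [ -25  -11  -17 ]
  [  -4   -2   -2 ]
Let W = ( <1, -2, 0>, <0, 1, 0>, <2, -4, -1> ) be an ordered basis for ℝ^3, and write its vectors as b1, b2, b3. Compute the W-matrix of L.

[[2, 2, -3], [1, 1, -3], [0, 2, -2]]

With P the matrix whose columns are b1, ..., b3, [L]_W = P^(-1) A P.
Column by column: L(b1) = A b1 = <2, -3, 0>; its W-coordinates <2, 1, 0> give column 1.
Continuing for each basis vector yields [L]_W = [[2, 2, -3], [1, 1, -3], [0, 2, -2]].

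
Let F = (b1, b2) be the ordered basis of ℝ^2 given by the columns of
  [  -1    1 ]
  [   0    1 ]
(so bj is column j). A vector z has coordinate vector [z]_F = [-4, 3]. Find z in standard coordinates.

[7, 3]

z = M [z]_F, where M has columns b1, b2.
Carrying out the matrix-vector product, z = [7, 3].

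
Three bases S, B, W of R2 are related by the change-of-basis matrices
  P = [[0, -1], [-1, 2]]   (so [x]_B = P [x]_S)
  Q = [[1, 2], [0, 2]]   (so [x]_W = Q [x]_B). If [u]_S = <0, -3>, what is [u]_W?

<-9, -12>

Apply P to get B-coordinates <3, -6>, then Q to get W-coordinates.
The result is [u]_W = <-9, -12>.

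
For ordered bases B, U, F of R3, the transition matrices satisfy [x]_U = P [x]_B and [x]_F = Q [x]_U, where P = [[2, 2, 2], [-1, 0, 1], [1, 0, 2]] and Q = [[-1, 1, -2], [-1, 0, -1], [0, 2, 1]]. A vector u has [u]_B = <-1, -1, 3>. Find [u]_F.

<-8, -7, 13>

First [u]_U = P [u]_B = <2, 4, 5>.
Then [u]_F = Q [u]_U = <-8, -7, 13>.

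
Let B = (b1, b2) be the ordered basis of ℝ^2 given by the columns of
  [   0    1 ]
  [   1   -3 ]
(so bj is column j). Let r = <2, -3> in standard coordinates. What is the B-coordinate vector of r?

Write r = c_1 b1 + c_2 b2 and solve for the c_i.
System: 0c_1 + c_2 = 2, c_1 - 3c_2 = -3; solving gives c_1 = 3, c_2 = 2.
Check: 3b1 + 2b2 = <2, -3>.

<3, 2>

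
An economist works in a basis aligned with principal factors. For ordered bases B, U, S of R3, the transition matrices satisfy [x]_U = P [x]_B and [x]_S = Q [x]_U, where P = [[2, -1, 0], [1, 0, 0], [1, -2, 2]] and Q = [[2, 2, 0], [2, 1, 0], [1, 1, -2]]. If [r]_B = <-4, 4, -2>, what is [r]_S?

Apply P to get U-coordinates <-12, -4, -16>, then Q to get S-coordinates.
The result is [r]_S = <-32, -28, 16>.

<-32, -28, 16>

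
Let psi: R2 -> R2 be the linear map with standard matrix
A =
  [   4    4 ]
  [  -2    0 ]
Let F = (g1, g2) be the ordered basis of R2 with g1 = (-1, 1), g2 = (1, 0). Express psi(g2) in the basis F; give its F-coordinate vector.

Column 2 of [psi]_F is the F-coordinate vector of psi(g2).
In standard coordinates psi(g2) = A g2 = (4, -2).
Converting to F: (4, -2) = -2g1 + 2g2, so the coordinate vector is (-2, 2).

(-2, 2)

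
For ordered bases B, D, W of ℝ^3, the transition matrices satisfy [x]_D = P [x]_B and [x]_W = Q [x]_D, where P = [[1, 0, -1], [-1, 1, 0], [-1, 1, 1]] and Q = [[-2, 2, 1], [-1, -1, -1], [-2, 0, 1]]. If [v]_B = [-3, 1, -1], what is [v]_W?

Composing the changes, [v]_W = Q P [v]_B.
Q P = [[-5, 3, 3], [1, -2, 0], [-3, 1, 3]]; applying this to [-3, 1, -1] gives [15, -5, 7].

[15, -5, 7]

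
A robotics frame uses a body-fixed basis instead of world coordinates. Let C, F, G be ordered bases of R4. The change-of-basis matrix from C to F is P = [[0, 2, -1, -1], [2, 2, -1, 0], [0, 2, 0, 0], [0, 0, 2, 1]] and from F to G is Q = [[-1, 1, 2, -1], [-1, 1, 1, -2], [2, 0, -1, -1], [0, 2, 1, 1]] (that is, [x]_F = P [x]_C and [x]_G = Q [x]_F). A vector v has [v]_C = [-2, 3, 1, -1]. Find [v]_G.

Composing the changes, [v]_G = Q P [v]_C.
Q P = [[2, 4, -2, 0], [2, 2, -4, -1], [0, 2, -4, -3], [4, 6, 0, 1]]; applying this to [-2, 3, 1, -1] gives [6, -1, 5, 9].

[6, -1, 5, 9]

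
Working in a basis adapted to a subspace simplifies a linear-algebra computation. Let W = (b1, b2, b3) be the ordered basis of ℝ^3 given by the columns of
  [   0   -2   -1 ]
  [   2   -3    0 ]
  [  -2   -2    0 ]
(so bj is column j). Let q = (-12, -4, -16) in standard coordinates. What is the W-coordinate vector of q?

(4, 4, 4)

Write q = c_1 b1 + ... + c_3 b3 and solve for the c_i.
Solving this 3x3 system gives c = (4, 4, 4).
Check: 4b1 + 4b2 + 4b3 = (-12, -4, -16).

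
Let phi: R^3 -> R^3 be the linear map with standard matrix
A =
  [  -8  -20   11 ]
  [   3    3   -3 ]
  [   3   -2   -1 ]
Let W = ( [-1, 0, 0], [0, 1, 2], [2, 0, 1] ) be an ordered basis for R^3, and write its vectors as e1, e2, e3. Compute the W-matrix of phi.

[[-2, 2, 3], [-3, -3, 3], [3, 2, -1]]

With P the matrix whose columns are e1, ..., e3, [phi]_W = P^(-1) A P.
Column by column: phi(e1) = A e1 = [8, -3, -3]; its W-coordinates [-2, -3, 3] give column 1.
Continuing for each basis vector yields [phi]_W = [[-2, 2, 3], [-3, -3, 3], [3, 2, -1]].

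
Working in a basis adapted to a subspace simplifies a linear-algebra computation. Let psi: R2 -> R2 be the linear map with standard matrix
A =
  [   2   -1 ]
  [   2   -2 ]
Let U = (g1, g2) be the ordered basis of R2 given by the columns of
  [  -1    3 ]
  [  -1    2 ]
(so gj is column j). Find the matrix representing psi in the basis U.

[[-2, 2], [-1, 2]]

With P the matrix whose columns are g1, g2, [psi]_U = P^(-1) A P.
Column by column: psi(g1) = A g1 = [-1, 0]; its U-coordinates [-2, -1] give column 1.
Continuing for each basis vector yields [psi]_U = [[-2, 2], [-1, 2]].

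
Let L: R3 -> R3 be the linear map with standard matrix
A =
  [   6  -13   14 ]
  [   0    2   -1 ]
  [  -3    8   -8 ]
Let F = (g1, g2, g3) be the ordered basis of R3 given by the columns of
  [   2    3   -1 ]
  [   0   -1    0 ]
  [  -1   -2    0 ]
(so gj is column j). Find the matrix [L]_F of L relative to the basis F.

With P the matrix whose columns are g1, ..., g3, [L]_F = P^(-1) A P.
Column by column: L(g1) = A g1 = <-2, 1, 2>; its F-coordinates <0, -1, -1> give column 1.
Continuing for each basis vector yields [L]_F = [[0, 1, -3], [-1, 0, 0], [-1, -1, 0]].

[[0, 1, -3], [-1, 0, 0], [-1, -1, 0]]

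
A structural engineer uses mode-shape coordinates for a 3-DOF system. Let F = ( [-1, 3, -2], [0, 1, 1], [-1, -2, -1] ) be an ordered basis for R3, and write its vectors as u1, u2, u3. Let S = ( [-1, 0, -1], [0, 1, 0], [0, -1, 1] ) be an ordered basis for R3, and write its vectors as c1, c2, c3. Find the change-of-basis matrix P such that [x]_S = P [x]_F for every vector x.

Column j of P is [uj]_S, since P maps F-coordinates to S-coordinates.
Expressing u1 in S: u1 = c1 + 2c2 - c3, so column 1 of P is [1, 2, -1].
Doing the same for each uj gives P = [[1, 0, 1], [2, 2, -2], [-1, 1, 0]].

[[1, 0, 1], [2, 2, -2], [-1, 1, 0]]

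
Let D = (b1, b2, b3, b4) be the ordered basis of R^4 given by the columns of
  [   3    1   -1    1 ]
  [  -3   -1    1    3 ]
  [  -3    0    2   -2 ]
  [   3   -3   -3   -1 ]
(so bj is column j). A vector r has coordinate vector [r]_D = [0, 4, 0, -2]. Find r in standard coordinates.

The coordinates say r = 0·b1 + 4b2 + 0·b3 - 2b4; adding the scaled basis vectors gives [2, -10, 4, -10].

[2, -10, 4, -10]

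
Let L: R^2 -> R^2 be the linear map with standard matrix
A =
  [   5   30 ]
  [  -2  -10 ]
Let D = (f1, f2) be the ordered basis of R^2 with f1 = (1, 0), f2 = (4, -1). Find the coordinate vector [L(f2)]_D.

Column 2 of [L]_D is the D-coordinate vector of L(f2).
In standard coordinates L(f2) = A f2 = (-10, 2).
Converting to D: (-10, 2) = -2f1 - 2f2, so the coordinate vector is (-2, -2).

(-2, -2)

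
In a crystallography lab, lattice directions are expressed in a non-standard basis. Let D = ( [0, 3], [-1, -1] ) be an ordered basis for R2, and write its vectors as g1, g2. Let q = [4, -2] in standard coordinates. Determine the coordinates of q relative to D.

[-2, -4]

We seek scalars with c_1 g1 + c_2 g2 = q; equivalently solve M c = q where the columns of M are g1, g2.
System: 0c_1 - c_2 = 4, 3c_1 - c_2 = -2; solving gives c_1 = -2, c_2 = -4.
Check: -2g1 - 4g2 = [4, -2].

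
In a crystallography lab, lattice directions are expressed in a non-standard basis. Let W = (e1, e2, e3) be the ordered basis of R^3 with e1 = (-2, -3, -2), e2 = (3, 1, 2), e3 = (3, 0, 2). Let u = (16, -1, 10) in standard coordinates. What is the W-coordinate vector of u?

(1, 2, 4)

[u]_W is the unique c with M c = u, where M has columns e1, ..., e3.
Solving this 3x3 system gives c = (1, 2, 4).
Check: e1 + 2e2 + 4e3 = (16, -1, 10).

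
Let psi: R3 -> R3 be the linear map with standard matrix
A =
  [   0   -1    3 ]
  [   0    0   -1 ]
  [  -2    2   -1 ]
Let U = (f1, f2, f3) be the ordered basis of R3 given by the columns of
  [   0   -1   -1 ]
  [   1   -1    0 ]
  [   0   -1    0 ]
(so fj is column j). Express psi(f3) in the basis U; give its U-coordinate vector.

<-2, -2, 2>

Column 3 of [psi]_U is the U-coordinate vector of psi(f3).
In standard coordinates psi(f3) = A f3 = <0, 0, 2>.
Converting to U: <0, 0, 2> = -2f1 - 2f2 + 2f3, so the coordinate vector is <-2, -2, 2>.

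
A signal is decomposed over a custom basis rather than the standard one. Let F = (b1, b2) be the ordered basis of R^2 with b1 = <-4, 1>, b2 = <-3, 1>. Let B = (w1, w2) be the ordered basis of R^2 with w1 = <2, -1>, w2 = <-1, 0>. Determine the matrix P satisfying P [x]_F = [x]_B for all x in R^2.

[[-1, -1], [2, 1]]

Column j of P is [bj]_B, since P maps F-coordinates to B-coordinates.
Expressing b1 in B: b1 = -w1 + 2w2, so column 1 of P is <-1, 2>.
Doing the same for each bj gives P = [[-1, -1], [2, 1]].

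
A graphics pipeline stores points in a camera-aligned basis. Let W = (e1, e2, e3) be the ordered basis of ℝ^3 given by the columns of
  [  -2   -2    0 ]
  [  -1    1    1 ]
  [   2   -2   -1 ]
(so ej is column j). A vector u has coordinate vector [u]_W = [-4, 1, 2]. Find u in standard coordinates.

The coordinates say u = -4e1 + e2 + 2e3; adding the scaled basis vectors gives [6, 7, -12].

[6, 7, -12]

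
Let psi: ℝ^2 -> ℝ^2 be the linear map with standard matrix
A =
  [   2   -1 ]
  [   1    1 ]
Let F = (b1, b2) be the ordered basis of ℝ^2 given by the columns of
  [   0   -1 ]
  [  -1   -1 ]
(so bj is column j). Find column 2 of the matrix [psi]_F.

[1, 1]

Compute psi(b2) = A b2 = [-1, -2] in standard coordinates.
Then write this in F-coordinates: solve for y in y_1 b1 + y_2 b2 = [-1, -2].
This gives y = [1, 1], which is column 2 of [psi]_F.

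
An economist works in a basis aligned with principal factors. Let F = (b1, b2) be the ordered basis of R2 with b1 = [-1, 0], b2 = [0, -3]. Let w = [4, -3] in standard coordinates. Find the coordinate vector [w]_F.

[-4, 1]

Write w = c_1 b1 + c_2 b2 and solve for the c_i.
System: -c_1 + 0c_2 = 4, 0c_1 - 3c_2 = -3; solving gives c_1 = -4, c_2 = 1.
Check: -4b1 + b2 = [4, -3].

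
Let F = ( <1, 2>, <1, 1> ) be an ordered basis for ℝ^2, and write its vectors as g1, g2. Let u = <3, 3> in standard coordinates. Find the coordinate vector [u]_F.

Write u = c_1 g1 + c_2 g2 and solve for the c_i.
System: c_1 + c_2 = 3, 2c_1 + c_2 = 3; solving gives c_1 = 0, c_2 = 3.
Check: 0·g1 + 3g2 = <3, 3>.

<0, 3>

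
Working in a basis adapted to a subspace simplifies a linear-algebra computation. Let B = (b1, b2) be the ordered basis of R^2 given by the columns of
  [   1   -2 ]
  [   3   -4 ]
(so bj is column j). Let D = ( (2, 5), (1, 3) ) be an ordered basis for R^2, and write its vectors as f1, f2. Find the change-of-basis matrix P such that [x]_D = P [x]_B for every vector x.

Let M have columns bj and N have columns fj. Then for every x, N [x]_D = x = M [x]_B, so P = N^(-1) M.
Since det N = 1, N^(-1) has integer entries; multiplying gives P = [[0, -2], [1, 2]].

[[0, -2], [1, 2]]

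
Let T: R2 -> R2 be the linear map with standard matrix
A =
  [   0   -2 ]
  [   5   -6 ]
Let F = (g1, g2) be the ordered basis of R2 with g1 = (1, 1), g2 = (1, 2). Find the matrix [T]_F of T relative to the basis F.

The j-th column of [T]_F is [T(gj)]_F.
T(g1) = A g1 = (-2, -1) = -3g1 + g2, so column 1 is (-3, 1).
Repeating for g2 and assembling the columns gives [[-3, -1], [1, -3]].

[[-3, -1], [1, -3]]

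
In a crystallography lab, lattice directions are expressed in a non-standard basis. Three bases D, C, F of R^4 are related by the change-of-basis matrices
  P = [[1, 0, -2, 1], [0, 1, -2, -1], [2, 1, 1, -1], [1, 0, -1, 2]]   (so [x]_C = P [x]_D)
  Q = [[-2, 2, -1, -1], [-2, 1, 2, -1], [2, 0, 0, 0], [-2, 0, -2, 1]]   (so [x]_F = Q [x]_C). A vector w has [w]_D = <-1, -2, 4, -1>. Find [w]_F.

Composing the changes, [w]_F = Q P [w]_D.
Q P = [[-5, 1, 0, -5], [1, 3, 5, -7], [2, 0, -4, 2], [-5, -2, 1, 2]]; applying this to <-1, -2, 4, -1> gives <8, 20, -20, 11>.

<8, 20, -20, 11>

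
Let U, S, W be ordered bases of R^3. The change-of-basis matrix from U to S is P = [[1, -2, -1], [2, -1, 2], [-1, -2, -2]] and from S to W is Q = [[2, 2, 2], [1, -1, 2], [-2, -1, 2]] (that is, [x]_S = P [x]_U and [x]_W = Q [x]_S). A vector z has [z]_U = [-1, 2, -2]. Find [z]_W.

[-20, 7, 16]

Composing the changes, [z]_W = Q P [z]_U.
Q P = [[4, -10, -2], [-3, -5, -7], [-6, 1, -4]]; applying this to [-1, 2, -2] gives [-20, 7, 16].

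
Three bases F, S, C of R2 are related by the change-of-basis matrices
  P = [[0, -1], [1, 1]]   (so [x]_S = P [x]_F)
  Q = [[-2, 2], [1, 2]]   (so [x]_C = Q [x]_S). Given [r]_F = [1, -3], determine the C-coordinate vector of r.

[-10, -1]

Composing the changes, [r]_C = Q P [r]_F.
Q P = [[2, 4], [2, 1]]; applying this to [1, -3] gives [-10, -1].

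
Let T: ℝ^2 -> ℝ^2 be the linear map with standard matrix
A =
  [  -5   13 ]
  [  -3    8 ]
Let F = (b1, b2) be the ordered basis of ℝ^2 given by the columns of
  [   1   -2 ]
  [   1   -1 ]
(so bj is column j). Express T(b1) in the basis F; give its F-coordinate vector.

(2, -3)

Compute T(b1) = A b1 = (8, 5) in standard coordinates.
Then write this in F-coordinates: solve for y in y_1 b1 + y_2 b2 = (8, 5).
This gives y = (2, -3), which is column 1 of [T]_F.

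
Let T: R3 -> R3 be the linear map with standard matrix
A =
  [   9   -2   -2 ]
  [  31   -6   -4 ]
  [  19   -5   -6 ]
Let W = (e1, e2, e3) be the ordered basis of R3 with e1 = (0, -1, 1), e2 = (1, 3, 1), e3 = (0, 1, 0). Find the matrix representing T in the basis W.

[[-1, -3, -3], [0, 1, -2], [1, 3, -3]]

The j-th column of [T]_W is [T(ej)]_W.
T(e1) = A e1 = (0, 2, -1) = -e1 + 0·e2 + e3, so column 1 is (-1, 0, 1).
Repeating for e2, e3 and assembling the columns gives [[-1, -3, -3], [0, 1, -2], [1, 3, -3]].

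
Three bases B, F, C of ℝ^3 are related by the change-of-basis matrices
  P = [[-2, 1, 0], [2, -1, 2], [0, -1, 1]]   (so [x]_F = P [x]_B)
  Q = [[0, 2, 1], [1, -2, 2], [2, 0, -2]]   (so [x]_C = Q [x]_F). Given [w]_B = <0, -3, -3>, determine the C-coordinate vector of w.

<-6, 3, -6>

First [w]_F = P [w]_B = <-3, -3, 0>.
Then [w]_C = Q [w]_F = <-6, 3, -6>.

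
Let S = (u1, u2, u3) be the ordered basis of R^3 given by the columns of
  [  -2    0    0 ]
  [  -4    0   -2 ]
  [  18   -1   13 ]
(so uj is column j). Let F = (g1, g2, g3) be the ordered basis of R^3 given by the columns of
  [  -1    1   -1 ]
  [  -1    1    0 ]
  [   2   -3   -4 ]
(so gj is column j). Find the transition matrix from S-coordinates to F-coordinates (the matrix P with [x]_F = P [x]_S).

[[2, 1, 1], [-2, 1, -1], [-2, 0, -2]]

Let M have columns uj and N have columns gj. Then for every x, N [x]_F = x = M [x]_S, so P = N^(-1) M.
Since det N = -1, N^(-1) has integer entries; multiplying gives P = [[2, 1, 1], [-2, 1, -1], [-2, 0, -2]].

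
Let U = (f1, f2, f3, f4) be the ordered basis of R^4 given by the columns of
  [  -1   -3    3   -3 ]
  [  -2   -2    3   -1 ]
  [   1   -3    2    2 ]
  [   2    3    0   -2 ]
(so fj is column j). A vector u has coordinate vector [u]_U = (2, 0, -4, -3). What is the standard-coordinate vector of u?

By definition u = 2f1 + 0·f2 - 4f3 - 3f4.
Summing componentwise gives (-5, -13, -12, 10).

(-5, -13, -12, 10)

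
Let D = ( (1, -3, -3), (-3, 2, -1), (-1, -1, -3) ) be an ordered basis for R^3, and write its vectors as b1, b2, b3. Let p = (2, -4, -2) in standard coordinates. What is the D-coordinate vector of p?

(4, 2, -4)

[p]_D is the unique c with M c = p, where M has columns b1, ..., b3.
Gaussian elimination on [M | p] yields c = (4, 2, -4).
Check: 4b1 + 2b2 - 4b3 = (2, -4, -2).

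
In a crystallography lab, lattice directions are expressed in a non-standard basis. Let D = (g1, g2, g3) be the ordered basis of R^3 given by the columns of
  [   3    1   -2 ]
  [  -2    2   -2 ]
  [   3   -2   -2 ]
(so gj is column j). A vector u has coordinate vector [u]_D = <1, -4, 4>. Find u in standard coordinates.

The coordinates say u = g1 - 4g2 + 4g3; adding the scaled basis vectors gives <-9, -18, 3>.

<-9, -18, 3>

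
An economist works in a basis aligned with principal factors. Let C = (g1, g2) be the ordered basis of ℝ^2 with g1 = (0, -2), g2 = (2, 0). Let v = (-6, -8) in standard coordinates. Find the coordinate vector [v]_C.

[v]_C is the unique c with M c = v, where M has columns g1, g2.
System: 0c_1 + 2c_2 = -6, -2c_1 + 0c_2 = -8; solving gives c_1 = 4, c_2 = -3.
Check: 4g1 - 3g2 = (-6, -8).

(4, -3)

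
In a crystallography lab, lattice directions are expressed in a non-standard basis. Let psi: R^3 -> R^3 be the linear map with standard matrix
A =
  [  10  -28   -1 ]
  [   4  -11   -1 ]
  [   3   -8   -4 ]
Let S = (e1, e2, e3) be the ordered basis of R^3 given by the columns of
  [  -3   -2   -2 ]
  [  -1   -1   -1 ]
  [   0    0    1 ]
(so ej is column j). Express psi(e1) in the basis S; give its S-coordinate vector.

[0, 2, -1]

Compute psi(e1) = A e1 = [-2, -1, -1] in standard coordinates.
Then write this in S-coordinates: solve for y in y_1 e1 + ... + y_3 e3 = [-2, -1, -1].
This gives y = [0, 2, -1], which is column 1 of [psi]_S.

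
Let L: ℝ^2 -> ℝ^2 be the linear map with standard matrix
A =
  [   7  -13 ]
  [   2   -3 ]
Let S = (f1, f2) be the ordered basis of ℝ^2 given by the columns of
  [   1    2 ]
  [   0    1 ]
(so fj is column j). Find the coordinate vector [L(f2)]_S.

<-1, 1>

Column 2 of [L]_S is the S-coordinate vector of L(f2).
In standard coordinates L(f2) = A f2 = <1, 1>.
Converting to S: <1, 1> = -f1 + f2, so the coordinate vector is <-1, 1>.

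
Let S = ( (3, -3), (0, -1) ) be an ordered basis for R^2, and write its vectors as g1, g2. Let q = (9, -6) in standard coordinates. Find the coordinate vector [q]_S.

Write q = c_1 g1 + c_2 g2 and solve for the c_i.
System: 3c_1 + 0c_2 = 9, -3c_1 - c_2 = -6; solving gives c_1 = 3, c_2 = -3.
Check: 3g1 - 3g2 = (9, -6).

(3, -3)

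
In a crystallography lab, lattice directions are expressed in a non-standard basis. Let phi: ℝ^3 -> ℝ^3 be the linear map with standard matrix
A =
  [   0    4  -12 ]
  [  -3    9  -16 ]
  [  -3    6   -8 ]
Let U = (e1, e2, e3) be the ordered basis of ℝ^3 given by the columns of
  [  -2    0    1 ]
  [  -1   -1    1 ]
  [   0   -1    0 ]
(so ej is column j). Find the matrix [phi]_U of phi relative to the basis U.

Let P have columns e1, ..., e3. Then [phi]_U = P^(-1) A P.
Here det P = -1, so P^(-1) is integer; computing A P first and then P^(-1)(A P) gives [[1, -3, -1], [0, -2, -3], [-2, 2, 2]].

[[1, -3, -1], [0, -2, -3], [-2, 2, 2]]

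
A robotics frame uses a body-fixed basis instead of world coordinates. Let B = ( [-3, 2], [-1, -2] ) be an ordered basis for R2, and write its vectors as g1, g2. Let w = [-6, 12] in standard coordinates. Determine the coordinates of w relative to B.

[3, -3]

Write w = c_1 g1 + c_2 g2 and solve for the c_i.
System: -3c_1 - c_2 = -6, 2c_1 - 2c_2 = 12; solving gives c_1 = 3, c_2 = -3.
Check: 3g1 - 3g2 = [-6, 12].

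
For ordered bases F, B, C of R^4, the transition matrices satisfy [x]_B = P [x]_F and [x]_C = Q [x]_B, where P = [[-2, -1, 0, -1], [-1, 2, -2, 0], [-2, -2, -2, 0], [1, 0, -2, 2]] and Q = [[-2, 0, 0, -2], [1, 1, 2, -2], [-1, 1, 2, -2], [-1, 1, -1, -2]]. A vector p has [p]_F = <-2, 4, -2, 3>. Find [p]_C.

<-10, -5, 1, 1>

Apply P to get B-coordinates <-3, 14, 0, 8>, then Q to get C-coordinates.
The result is [p]_C = <-10, -5, 1, 1>.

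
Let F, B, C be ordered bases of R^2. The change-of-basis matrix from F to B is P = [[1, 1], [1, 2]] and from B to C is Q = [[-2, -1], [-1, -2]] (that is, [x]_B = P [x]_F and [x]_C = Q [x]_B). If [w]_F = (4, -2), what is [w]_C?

Apply P to get B-coordinates (2, 0), then Q to get C-coordinates.
The result is [w]_C = (-4, -2).

(-4, -2)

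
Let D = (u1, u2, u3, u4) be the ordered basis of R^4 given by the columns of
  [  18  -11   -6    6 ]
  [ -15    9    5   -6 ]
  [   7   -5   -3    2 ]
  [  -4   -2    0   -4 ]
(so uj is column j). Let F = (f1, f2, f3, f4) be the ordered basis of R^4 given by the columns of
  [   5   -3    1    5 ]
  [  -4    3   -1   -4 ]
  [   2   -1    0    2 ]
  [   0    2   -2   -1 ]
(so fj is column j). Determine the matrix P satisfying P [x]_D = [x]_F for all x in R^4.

[[1, -2, 1, 0], [-1, 1, 1, -2], [0, 2, 2, 0], [2, 0, -2, 0]]

Column j of P is [uj]_F, since P maps D-coordinates to F-coordinates.
Expressing u1 in F: u1 = f1 - f2 + 0·f3 + 2f4, so column 1 of P is [1, -1, 0, 2].
Doing the same for each uj gives P = [[1, -2, 1, 0], [-1, 1, 1, -2], [0, 2, 2, 0], [2, 0, -2, 0]].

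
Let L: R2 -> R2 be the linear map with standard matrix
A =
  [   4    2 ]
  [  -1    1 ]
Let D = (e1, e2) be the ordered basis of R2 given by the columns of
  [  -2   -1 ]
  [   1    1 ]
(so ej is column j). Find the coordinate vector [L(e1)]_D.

(3, 0)

Column 1 of [L]_D is the D-coordinate vector of L(e1).
In standard coordinates L(e1) = A e1 = (-6, 3).
Converting to D: (-6, 3) = 3e1 + 0·e2, so the coordinate vector is (3, 0).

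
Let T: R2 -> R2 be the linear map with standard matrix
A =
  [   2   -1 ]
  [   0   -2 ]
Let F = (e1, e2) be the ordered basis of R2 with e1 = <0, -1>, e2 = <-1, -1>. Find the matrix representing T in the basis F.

With P the matrix whose columns are e1, e2, [T]_F = P^(-1) A P.
Column by column: T(e1) = A e1 = <1, 2>; its F-coordinates <-1, -1> give column 1.
Continuing for each basis vector yields [T]_F = [[-1, -3], [-1, 1]].

[[-1, -3], [-1, 1]]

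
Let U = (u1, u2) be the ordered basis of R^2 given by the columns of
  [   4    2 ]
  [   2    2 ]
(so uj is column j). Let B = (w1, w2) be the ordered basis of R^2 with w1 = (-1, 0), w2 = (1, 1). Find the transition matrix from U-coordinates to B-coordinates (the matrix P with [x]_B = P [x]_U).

[[-2, 0], [2, 2]]

Let M have columns uj and N have columns wj. Then for every x, N [x]_B = x = M [x]_U, so P = N^(-1) M.
Since det N = -1, N^(-1) has integer entries; multiplying gives P = [[-2, 0], [2, 2]].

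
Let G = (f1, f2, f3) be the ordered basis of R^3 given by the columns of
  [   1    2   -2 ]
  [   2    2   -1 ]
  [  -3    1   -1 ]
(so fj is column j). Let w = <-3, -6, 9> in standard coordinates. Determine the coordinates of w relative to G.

[w]_G is the unique c with M c = w, where M has columns f1, ..., f3.
Solving this 3x3 system gives c = (-3, 0, 0).
Check: -3f1 + 0·f2 + 0·f3 = <-3, -6, 9>.

<-3, 0, 0>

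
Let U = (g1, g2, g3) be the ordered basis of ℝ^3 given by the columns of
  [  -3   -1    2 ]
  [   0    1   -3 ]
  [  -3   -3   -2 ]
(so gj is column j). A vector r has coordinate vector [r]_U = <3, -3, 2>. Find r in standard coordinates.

By definition r = 3g1 - 3g2 + 2g3.
Summing componentwise gives <-2, -9, -4>.

<-2, -9, -4>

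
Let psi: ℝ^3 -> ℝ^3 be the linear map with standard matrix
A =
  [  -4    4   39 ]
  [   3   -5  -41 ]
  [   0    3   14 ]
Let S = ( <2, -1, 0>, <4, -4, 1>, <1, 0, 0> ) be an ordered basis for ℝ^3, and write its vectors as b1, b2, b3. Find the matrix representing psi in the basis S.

[[1, 1, -3], [-3, 2, 0], [-2, -3, 2]]

The j-th column of [psi]_S is [psi(bj)]_S.
psi(b1) = A b1 = <-12, 11, -3> = b1 - 3b2 - 2b3, so column 1 is <1, -3, -2>.
Repeating for b2, b3 and assembling the columns gives [[1, 1, -3], [-3, 2, 0], [-2, -3, 2]].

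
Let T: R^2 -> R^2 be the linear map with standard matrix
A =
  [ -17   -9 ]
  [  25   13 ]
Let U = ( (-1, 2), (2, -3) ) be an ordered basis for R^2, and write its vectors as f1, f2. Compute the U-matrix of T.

Let P have columns f1, f2. Then [T]_U = P^(-1) A P.
Here det P = -1, so P^(-1) is integer; computing A P first and then P^(-1)(A P) gives [[-1, 1], [-1, -3]].

[[-1, 1], [-1, -3]]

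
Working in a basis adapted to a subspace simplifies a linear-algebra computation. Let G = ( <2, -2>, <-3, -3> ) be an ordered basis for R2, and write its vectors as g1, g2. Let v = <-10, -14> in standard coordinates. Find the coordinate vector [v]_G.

<1, 4>

[v]_G is the unique c with M c = v, where M has columns g1, g2.
System: 2c_1 - 3c_2 = -10, -2c_1 - 3c_2 = -14; solving gives c_1 = 1, c_2 = 4.
Check: g1 + 4g2 = <-10, -14>.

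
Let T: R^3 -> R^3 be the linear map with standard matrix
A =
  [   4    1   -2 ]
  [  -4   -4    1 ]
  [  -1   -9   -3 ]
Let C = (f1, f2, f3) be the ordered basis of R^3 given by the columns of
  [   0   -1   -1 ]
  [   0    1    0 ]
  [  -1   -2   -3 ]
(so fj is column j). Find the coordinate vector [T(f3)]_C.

Compute T(f3) = A f3 = [2, 1, 10] in standard coordinates.
Then write this in C-coordinates: solve for y in y_1 f1 + ... + y_3 f3 = [2, 1, 10].
This gives y = [-3, 1, -3], which is column 3 of [T]_C.

[-3, 1, -3]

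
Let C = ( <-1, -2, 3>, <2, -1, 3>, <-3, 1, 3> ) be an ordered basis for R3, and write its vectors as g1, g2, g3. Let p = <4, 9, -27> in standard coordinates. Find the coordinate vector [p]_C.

<-4, -3, -2>

Write p = c_1 g1 + ... + c_3 g3 and solve for the c_i.
Row-reducing the augmented matrix [M | p] gives c = (-4, -3, -2).
Check: -4g1 - 3g2 - 2g3 = <4, 9, -27>.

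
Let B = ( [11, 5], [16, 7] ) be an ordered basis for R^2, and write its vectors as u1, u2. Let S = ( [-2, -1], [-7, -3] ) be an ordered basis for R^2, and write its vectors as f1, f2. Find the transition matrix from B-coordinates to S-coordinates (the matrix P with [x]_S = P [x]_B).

Let M have columns uj and N have columns fj. Then for every x, N [x]_S = x = M [x]_B, so P = N^(-1) M.
Since det N = -1, N^(-1) has integer entries; multiplying gives P = [[-2, -1], [-1, -2]].

[[-2, -1], [-1, -2]]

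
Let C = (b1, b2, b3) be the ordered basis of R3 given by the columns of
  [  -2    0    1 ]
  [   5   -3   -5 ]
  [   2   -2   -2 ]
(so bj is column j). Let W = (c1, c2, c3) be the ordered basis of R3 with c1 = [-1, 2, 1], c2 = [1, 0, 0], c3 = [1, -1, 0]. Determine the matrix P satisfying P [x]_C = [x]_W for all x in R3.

Take x = bj: its C-coordinates are the j-th standard unit vector, so P e_j — column j of P — equals [bj]_W.
b1 = 2c1 + c2 - c3, giving column 1 = [2, 1, -1]; repeating for each j gives P = [[2, -2, -2], [1, -1, -2], [-1, -1, 1]].

[[2, -2, -2], [1, -1, -2], [-1, -1, 1]]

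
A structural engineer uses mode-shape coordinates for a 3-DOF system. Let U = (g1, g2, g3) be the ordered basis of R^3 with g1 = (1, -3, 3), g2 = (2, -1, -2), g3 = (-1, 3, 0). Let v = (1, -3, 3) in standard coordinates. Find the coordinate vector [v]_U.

We seek scalars with c_1 g1 + ... + c_3 g3 = v; equivalently solve M c = v where the columns of M are g1, ..., g3.
Gaussian elimination on [M | v] yields c = (1, 0, 0).
Check: g1 + 0·g2 + 0·g3 = (1, -3, 3).

(1, 0, 0)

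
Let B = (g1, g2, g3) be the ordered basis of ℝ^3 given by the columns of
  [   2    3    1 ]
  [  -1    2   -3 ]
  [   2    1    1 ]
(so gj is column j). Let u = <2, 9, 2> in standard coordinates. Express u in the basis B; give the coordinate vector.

<3, 0, -4>

We seek scalars with c_1 g1 + ... + c_3 g3 = u; equivalently solve M c = u where the columns of M are g1, ..., g3.
Solving this 3x3 system gives c = (3, 0, -4).
Check: 3g1 + 0·g2 - 4g3 = <2, 9, 2>.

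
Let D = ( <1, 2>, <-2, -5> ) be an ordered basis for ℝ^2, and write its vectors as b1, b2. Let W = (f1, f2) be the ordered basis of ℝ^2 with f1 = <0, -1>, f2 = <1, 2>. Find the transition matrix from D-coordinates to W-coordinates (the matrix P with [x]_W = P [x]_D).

Column j of P is [bj]_W, since P maps D-coordinates to W-coordinates.
Expressing b1 in W: b1 = 0·f1 + f2, so column 1 of P is <0, 1>.
Doing the same for each bj gives P = [[0, 1], [1, -2]].

[[0, 1], [1, -2]]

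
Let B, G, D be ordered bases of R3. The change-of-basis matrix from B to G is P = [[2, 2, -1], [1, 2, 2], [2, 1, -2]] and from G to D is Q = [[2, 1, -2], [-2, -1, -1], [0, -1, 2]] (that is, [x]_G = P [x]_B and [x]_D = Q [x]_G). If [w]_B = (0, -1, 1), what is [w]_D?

Composing the changes, [w]_D = Q P [w]_B.
Q P = [[1, 4, 4], [-7, -7, 2], [3, 0, -6]]; applying this to (0, -1, 1) gives (0, 9, -6).

(0, 9, -6)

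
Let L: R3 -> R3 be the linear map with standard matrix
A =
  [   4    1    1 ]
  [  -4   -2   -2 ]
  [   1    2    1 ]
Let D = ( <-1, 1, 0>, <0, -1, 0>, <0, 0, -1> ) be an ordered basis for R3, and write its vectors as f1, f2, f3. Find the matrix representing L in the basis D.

[[3, 1, 1], [1, -1, -1], [-1, 2, 1]]

The j-th column of [L]_D is [L(fj)]_D.
L(f1) = A f1 = <-3, 2, 1> = 3f1 + f2 - f3, so column 1 is <3, 1, -1>.
Repeating for f2, f3 and assembling the columns gives [[3, 1, 1], [1, -1, -1], [-1, 2, 1]].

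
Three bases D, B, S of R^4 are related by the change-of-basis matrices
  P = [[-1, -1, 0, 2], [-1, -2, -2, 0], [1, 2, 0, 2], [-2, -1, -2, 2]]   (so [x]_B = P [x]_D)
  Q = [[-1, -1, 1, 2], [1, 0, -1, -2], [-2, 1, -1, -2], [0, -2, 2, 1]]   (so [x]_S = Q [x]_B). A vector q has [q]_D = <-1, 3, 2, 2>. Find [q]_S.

<14, -5, -20, 35>

Composing the changes, [q]_S = Q P [q]_D.
Q P = [[-1, 3, -2, 4], [2, -1, 4, -4], [4, 0, 2, -10], [2, 7, 2, 6]]; applying this to <-1, 3, 2, 2> gives <14, -5, -20, 35>.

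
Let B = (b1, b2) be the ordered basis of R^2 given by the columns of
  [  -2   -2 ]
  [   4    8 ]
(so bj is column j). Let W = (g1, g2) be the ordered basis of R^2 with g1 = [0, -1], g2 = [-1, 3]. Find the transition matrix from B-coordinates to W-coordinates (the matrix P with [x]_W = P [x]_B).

Take x = bj: its B-coordinates are the j-th standard unit vector, so P e_j — column j of P — equals [bj]_W.
b1 = 2g1 + 2g2, giving column 1 = [2, 2]; repeating for each j gives P = [[2, -2], [2, 2]].

[[2, -2], [2, 2]]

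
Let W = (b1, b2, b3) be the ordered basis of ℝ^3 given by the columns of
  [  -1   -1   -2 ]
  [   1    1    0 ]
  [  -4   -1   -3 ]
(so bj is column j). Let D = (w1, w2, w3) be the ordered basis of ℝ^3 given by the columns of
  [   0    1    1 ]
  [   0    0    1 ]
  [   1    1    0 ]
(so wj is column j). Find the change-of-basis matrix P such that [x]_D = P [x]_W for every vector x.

Take x = bj: its W-coordinates are the j-th standard unit vector, so P e_j — column j of P — equals [bj]_D.
b1 = -2w1 - 2w2 + w3, giving column 1 = [-2, -2, 1]; repeating for each j gives P = [[-2, 1, -1], [-2, -2, -2], [1, 1, 0]].

[[-2, 1, -1], [-2, -2, -2], [1, 1, 0]]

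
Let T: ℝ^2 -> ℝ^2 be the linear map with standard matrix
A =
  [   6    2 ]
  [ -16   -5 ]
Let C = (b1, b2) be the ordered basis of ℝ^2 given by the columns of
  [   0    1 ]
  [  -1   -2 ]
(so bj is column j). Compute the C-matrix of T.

[[-1, 2], [-2, 2]]

With P the matrix whose columns are b1, b2, [T]_C = P^(-1) A P.
Column by column: T(b1) = A b1 = <-2, 5>; its C-coordinates <-1, -2> give column 1.
Continuing for each basis vector yields [T]_C = [[-1, 2], [-2, 2]].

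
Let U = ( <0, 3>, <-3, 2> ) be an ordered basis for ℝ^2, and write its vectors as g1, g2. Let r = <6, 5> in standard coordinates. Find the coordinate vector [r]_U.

<3, -2>

[r]_U is the unique c with M c = r, where M has columns g1, g2.
System: 0c_1 - 3c_2 = 6, 3c_1 + 2c_2 = 5; solving gives c_1 = 3, c_2 = -2.
Check: 3g1 - 2g2 = <6, 5>.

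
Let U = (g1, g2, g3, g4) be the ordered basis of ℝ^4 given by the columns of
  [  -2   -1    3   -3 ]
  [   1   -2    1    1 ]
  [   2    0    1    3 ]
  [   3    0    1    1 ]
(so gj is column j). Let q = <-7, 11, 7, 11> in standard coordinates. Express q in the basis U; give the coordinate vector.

We seek scalars with c_1 g1 + ... + c_4 g4 = q; equivalently solve M c = q where the columns of M are g1, ..., g4.
Row-reducing the augmented matrix [M | q] gives c = (4, -4, -1, 0).
Check: 4g1 - 4g2 - g3 + 0·g4 = <-7, 11, 7, 11>.

<4, -4, -1, 0>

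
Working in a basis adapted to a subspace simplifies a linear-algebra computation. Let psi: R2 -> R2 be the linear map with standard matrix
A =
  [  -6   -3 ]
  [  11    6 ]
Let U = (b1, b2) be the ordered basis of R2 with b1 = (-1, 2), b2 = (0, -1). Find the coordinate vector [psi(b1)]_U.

(0, -1)

Column 1 of [psi]_U is the U-coordinate vector of psi(b1).
In standard coordinates psi(b1) = A b1 = (0, 1).
Converting to U: (0, 1) = 0·b1 - b2, so the coordinate vector is (0, -1).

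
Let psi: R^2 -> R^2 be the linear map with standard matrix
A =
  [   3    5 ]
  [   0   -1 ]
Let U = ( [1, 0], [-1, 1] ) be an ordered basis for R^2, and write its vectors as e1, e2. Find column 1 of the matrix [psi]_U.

Compute psi(e1) = A e1 = [3, 0] in standard coordinates.
Then write this in U-coordinates: solve for y in y_1 e1 + y_2 e2 = [3, 0].
This gives y = [3, 0], which is column 1 of [psi]_U.

[3, 0]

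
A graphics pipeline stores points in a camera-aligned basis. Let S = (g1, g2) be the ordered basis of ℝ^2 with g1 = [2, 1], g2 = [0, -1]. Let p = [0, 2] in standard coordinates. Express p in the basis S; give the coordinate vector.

We seek scalars with c_1 g1 + c_2 g2 = p; equivalently solve M c = p where the columns of M are g1, g2.
System: 2c_1 + 0c_2 = 0, c_1 - c_2 = 2; solving gives c_1 = 0, c_2 = -2.
Check: 0·g1 - 2g2 = [0, 2].

[0, -2]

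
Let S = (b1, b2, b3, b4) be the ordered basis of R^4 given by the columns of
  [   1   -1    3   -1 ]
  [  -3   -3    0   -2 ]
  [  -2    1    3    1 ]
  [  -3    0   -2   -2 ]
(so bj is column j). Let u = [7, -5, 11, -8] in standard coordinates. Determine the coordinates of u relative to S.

We seek scalars with c_1 b1 + ... + c_4 b4 = u; equivalently solve M c = u where the columns of M are b1, ..., b4.
Gaussian elimination on [M | u] yields c = (0, 1, 3, 1).
Check: 0·b1 + b2 + 3b3 + b4 = [7, -5, 11, -8].

[0, 1, 3, 1]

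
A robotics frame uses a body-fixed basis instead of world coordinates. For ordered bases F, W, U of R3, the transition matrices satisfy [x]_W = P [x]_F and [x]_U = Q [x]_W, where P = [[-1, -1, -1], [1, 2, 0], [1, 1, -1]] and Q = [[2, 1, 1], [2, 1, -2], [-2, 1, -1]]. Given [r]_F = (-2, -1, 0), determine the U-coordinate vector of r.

(-1, 8, -7)

First [r]_W = P [r]_F = (3, -4, -3).
Then [r]_U = Q [r]_W = (-1, 8, -7).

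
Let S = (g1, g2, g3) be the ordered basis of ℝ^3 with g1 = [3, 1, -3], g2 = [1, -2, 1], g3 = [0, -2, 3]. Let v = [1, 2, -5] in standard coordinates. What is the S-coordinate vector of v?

We seek scalars with c_1 g1 + ... + c_3 g3 = v; equivalently solve M c = v where the columns of M are g1, ..., g3.
Gaussian elimination on [M | v] yields c = (0, 1, -2).
Check: 0·g1 + g2 - 2g3 = [1, 2, -5].

[0, 1, -2]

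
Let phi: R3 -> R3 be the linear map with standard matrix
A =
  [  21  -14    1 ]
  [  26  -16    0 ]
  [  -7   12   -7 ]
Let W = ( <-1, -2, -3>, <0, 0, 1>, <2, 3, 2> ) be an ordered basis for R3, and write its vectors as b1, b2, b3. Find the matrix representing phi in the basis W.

[[0, 3, -2], [0, -2, 2], [2, 2, 0]]

With P the matrix whose columns are b1, ..., b3, [phi]_W = P^(-1) A P.
Column by column: phi(b1) = A b1 = <4, 6, 4>; its W-coordinates <0, 0, 2> give column 1.
Continuing for each basis vector yields [phi]_W = [[0, 3, -2], [0, -2, 2], [2, 2, 0]].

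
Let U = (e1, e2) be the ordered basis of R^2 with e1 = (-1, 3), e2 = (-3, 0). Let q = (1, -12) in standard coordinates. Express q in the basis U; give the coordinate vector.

[q]_U is the unique c with M c = q, where M has columns e1, e2.
System: -c_1 - 3c_2 = 1, 3c_1 + 0c_2 = -12; solving gives c_1 = -4, c_2 = 1.
Check: -4e1 + e2 = (1, -12).

(-4, 1)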